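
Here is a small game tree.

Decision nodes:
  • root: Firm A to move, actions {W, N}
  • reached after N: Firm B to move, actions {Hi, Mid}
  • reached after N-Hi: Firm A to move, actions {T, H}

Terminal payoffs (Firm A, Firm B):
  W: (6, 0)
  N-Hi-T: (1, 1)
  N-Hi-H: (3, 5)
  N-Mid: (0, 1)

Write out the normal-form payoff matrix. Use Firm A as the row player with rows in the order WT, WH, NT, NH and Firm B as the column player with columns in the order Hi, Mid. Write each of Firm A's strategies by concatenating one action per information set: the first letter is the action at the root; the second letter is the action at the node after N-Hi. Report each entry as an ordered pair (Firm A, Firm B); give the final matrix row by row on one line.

WT: (6,0) (6,0) | WH: (6,0) (6,0) | NT: (1,1) (0,1) | NH: (3,5) (0,1)

           Hi      Mid
  WT    (6,0)    (6,0)
  WH    (6,0)    (6,0)
  NT    (1,1)    (0,1)
  NH    (3,5)    (0,1)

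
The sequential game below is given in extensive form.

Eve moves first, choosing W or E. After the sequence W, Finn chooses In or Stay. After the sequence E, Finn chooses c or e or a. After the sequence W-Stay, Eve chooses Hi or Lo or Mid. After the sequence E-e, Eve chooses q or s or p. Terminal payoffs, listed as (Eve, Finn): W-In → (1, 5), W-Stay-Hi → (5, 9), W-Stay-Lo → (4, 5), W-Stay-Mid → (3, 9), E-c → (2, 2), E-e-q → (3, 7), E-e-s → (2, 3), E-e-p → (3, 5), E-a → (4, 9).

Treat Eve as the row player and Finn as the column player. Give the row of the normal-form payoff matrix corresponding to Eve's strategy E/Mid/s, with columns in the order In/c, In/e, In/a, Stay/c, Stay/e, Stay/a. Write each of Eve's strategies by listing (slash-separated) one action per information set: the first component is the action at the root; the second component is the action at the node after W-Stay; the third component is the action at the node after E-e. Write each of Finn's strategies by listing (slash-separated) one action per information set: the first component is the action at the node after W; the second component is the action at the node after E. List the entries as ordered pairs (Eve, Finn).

vs In/c: Eve plays E → Finn plays c at [E] → (2, 2)
vs In/e: Eve plays E → Finn plays e at [E] → Eve plays s at [E-e] → (2, 3)
vs In/a: Eve plays E → Finn plays a at [E] → (4, 9)
vs Stay/c: Eve plays E → Finn plays c at [E] → (2, 2)
vs Stay/e: Eve plays E → Finn plays e at [E] → Eve plays s at [E-e] → (2, 3)
vs Stay/a: Eve plays E → Finn plays a at [E] → (4, 9)

(2,2) (2,3) (4,9) (2,2) (2,3) (4,9)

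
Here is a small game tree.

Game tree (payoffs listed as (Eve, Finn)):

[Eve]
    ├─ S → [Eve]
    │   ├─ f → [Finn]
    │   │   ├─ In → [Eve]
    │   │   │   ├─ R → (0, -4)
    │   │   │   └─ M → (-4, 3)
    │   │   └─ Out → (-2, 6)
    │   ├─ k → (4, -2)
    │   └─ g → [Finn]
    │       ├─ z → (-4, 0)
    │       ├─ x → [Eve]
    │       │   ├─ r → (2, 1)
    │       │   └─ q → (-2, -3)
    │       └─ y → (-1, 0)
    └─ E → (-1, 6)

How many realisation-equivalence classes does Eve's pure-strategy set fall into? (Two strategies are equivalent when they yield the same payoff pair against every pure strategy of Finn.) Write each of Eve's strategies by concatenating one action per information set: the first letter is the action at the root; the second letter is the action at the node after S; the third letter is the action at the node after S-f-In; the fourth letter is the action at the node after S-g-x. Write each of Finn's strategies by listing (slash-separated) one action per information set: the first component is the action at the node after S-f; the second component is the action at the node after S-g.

Eve has 24 pure strategies: SfRr, SfRq, SfMr, SfMq, SkRr, SkRq, SkMr, SkMq, SgRr, SgRq, SgMr, SgMq, EfRr, EfRq, EfMr, EfMq, EkRr, EkRq, EkMr, EkMq, EgRr, EgRq, EgMr, EgMq. Columns: In/z, In/x, In/y, Out/z, Out/x, Out/y.
{SfRr, SfRq} → row (0,-4) (0,-4) (0,-4) (-2,6) (-2,6) (-2,6)
{SfMr, SfMq} → row (-4,3) (-4,3) (-4,3) (-2,6) (-2,6) (-2,6)
{SkRr, SkRq, SkMr, SkMq} → row (4,-2) (4,-2) (4,-2) (4,-2) (4,-2) (4,-2)
{SgRr, SgMr} → row (-4,0) (2,1) (-1,0) (-4,0) (2,1) (-1,0)
{SgRq, SgMq} → row (-4,0) (-2,-3) (-1,0) (-4,0) (-2,-3) (-1,0)
{EfRr, EfRq, EfMr, EfMq, EkRr, EkRq, EkMr, EkMq, EgRr, EgRq, EgMr, EgMq} → row (-1,6) (-1,6) (-1,6) (-1,6) (-1,6) (-1,6)
That's 6 distinct rows out of 24 strategies.

6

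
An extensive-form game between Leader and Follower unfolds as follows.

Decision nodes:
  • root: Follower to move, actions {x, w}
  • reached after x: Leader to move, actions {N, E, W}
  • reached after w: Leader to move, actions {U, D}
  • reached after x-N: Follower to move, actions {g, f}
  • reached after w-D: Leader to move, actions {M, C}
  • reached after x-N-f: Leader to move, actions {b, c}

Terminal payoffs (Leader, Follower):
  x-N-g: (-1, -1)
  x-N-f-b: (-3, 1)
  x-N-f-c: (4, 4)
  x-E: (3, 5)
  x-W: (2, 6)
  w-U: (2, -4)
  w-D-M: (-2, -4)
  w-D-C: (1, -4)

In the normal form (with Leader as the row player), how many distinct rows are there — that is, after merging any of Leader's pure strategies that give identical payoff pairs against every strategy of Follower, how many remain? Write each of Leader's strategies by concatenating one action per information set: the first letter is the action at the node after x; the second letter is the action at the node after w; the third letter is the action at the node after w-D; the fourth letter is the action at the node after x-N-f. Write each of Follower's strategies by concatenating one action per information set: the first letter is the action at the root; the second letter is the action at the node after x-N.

12

Leader has 24 pure strategies: NUMb, NUMc, NUCb, NUCc, NDMb, NDMc, NDCb, NDCc, EUMb, EUMc, EUCb, EUCc, EDMb, EDMc, EDCb, EDCc, WUMb, WUMc, WUCb, WUCc, WDMb, WDMc, WDCb, WDCc. Columns: xg, xf, wg, wf.
{NUMb, NUCb} → row (-1,-1) (-3,1) (2,-4) (2,-4)
{NUMc, NUCc} → row (-1,-1) (4,4) (2,-4) (2,-4)
{NDMb} → row (-1,-1) (-3,1) (-2,-4) (-2,-4)
{NDMc} → row (-1,-1) (4,4) (-2,-4) (-2,-4)
{NDCb} → row (-1,-1) (-3,1) (1,-4) (1,-4)
{NDCc} → row (-1,-1) (4,4) (1,-4) (1,-4)
{EUMb, EUMc, EUCb, EUCc} → row (3,5) (3,5) (2,-4) (2,-4)
{EDMb, EDMc} → row (3,5) (3,5) (-2,-4) (-2,-4)
{EDCb, EDCc} → row (3,5) (3,5) (1,-4) (1,-4)
{WUMb, WUMc, WUCb, WUCc} → row (2,6) (2,6) (2,-4) (2,-4)
{WDMb, WDMc} → row (2,6) (2,6) (-2,-4) (-2,-4)
{WDCb, WDCc} → row (2,6) (2,6) (1,-4) (1,-4)
That's 12 distinct rows out of 24 strategies.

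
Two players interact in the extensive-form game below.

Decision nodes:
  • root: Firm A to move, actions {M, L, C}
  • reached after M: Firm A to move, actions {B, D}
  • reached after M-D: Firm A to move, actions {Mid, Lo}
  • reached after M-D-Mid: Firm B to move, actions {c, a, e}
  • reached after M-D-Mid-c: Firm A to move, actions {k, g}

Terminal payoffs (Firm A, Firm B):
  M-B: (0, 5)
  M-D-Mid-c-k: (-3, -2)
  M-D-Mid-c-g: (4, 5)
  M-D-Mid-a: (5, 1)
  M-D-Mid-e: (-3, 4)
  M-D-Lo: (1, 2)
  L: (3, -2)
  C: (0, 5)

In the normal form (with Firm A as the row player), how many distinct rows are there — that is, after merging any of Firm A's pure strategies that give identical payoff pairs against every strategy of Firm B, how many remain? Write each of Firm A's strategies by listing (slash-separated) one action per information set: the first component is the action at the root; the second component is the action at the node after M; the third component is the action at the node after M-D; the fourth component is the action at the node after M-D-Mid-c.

Firm A has 24 pure strategies: M/B/Mid/k, M/B/Mid/g, M/B/Lo/k, M/B/Lo/g, M/D/Mid/k, M/D/Mid/g, M/D/Lo/k, M/D/Lo/g, L/B/Mid/k, L/B/Mid/g, L/B/Lo/k, L/B/Lo/g, L/D/Mid/k, L/D/Mid/g, L/D/Lo/k, L/D/Lo/g, C/B/Mid/k, C/B/Mid/g, C/B/Lo/k, C/B/Lo/g, C/D/Mid/k, C/D/Mid/g, C/D/Lo/k, C/D/Lo/g. Columns: c, a, e.
{M/B/Mid/k, M/B/Mid/g, M/B/Lo/k, M/B/Lo/g, C/B/Mid/k, C/B/Mid/g, C/B/Lo/k, C/B/Lo/g, C/D/Mid/k, C/D/Mid/g, C/D/Lo/k, C/D/Lo/g} → row (0,5) (0,5) (0,5)
{M/D/Mid/k} → row (-3,-2) (5,1) (-3,4)
{M/D/Mid/g} → row (4,5) (5,1) (-3,4)
{M/D/Lo/k, M/D/Lo/g} → row (1,2) (1,2) (1,2)
{L/B/Mid/k, L/B/Mid/g, L/B/Lo/k, L/B/Lo/g, L/D/Mid/k, L/D/Mid/g, L/D/Lo/k, L/D/Lo/g} → row (3,-2) (3,-2) (3,-2)
That's 5 distinct rows out of 24 strategies.

5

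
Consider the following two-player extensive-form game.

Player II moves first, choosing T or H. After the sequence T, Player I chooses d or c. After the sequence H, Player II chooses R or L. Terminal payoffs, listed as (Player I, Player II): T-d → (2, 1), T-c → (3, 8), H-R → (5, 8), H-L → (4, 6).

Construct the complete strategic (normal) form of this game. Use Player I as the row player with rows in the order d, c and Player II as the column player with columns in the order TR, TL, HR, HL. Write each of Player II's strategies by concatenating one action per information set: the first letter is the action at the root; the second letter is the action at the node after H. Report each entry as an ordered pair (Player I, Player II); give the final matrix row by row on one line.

           TR       TL       HR       HL
   d    (2,1)    (2,1)    (5,8)    (4,6)
   c    (3,8)    (3,8)    (5,8)    (4,6)

d: (2,1) (2,1) (5,8) (4,6) | c: (3,8) (3,8) (5,8) (4,6)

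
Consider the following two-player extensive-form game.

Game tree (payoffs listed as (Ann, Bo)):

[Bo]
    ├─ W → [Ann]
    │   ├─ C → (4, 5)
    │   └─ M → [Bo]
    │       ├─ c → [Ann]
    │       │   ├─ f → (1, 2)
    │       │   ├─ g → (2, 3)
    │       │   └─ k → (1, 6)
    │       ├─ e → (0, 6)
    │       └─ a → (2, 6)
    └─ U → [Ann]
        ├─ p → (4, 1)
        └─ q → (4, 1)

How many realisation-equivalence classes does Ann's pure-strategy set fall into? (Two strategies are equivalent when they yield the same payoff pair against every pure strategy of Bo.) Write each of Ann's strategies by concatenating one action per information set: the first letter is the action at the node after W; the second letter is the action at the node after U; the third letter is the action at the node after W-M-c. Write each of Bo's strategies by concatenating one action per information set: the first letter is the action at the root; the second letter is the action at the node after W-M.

Ann has 12 pure strategies: Cpf, Cpg, Cpk, Cqf, Cqg, Cqk, Mpf, Mpg, Mpk, Mqf, Mqg, Mqk. Columns: Wc, We, Wa, Uc, Ue, Ua.
{Cpf, Cpg, Cpk, Cqf, Cqg, Cqk} → row (4,5) (4,5) (4,5) (4,1) (4,1) (4,1)
{Mpf, Mqf} → row (1,2) (0,6) (2,6) (4,1) (4,1) (4,1)
{Mpg, Mqg} → row (2,3) (0,6) (2,6) (4,1) (4,1) (4,1)
{Mpk, Mqk} → row (1,6) (0,6) (2,6) (4,1) (4,1) (4,1)
That's 4 distinct rows out of 12 strategies.

4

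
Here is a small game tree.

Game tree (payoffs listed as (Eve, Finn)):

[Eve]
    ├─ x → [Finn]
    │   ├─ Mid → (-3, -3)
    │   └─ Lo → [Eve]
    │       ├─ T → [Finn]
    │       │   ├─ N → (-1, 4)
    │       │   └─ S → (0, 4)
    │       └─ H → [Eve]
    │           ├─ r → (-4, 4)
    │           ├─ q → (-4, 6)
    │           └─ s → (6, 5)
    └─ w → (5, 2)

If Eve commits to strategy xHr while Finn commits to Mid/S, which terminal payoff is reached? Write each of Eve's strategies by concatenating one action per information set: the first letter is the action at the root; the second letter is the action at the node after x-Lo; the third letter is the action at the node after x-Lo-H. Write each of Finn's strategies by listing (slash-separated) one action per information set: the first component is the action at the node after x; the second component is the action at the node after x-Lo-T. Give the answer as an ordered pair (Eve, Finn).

Trace the play path from the root:
  Eve plays x
  Finn plays Mid at [x]
→ terminal payoff (-3, -3).
(Eve's choice at the node after x-Lo is never reached on this path, so it doesn't affect the outcome.)

(-3, -3)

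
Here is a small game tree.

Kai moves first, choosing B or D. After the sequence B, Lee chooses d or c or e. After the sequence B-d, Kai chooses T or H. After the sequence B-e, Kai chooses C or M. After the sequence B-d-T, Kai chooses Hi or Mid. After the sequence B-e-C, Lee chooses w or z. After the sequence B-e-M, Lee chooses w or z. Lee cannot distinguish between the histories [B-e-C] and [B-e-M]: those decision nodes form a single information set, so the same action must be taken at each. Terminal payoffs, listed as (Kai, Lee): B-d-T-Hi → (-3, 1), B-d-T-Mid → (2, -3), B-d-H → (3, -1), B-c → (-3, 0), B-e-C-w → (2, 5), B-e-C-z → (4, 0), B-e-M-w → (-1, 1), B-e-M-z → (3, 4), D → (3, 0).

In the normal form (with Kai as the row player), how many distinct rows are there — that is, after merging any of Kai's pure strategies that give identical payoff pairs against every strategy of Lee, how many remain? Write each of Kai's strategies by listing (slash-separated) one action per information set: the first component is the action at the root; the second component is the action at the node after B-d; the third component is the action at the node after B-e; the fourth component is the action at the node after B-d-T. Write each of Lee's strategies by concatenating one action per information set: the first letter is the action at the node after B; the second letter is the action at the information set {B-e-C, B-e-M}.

Kai has 16 pure strategies: B/T/C/Hi, B/T/C/Mid, B/T/M/Hi, B/T/M/Mid, B/H/C/Hi, B/H/C/Mid, B/H/M/Hi, B/H/M/Mid, D/T/C/Hi, D/T/C/Mid, D/T/M/Hi, D/T/M/Mid, D/H/C/Hi, D/H/C/Mid, D/H/M/Hi, D/H/M/Mid. Columns: dw, dz, cw, cz, ew, ez.
{B/T/C/Hi} → row (-3,1) (-3,1) (-3,0) (-3,0) (2,5) (4,0)
{B/T/C/Mid} → row (2,-3) (2,-3) (-3,0) (-3,0) (2,5) (4,0)
{B/T/M/Hi} → row (-3,1) (-3,1) (-3,0) (-3,0) (-1,1) (3,4)
{B/T/M/Mid} → row (2,-3) (2,-3) (-3,0) (-3,0) (-1,1) (3,4)
{B/H/C/Hi, B/H/C/Mid} → row (3,-1) (3,-1) (-3,0) (-3,0) (2,5) (4,0)
{B/H/M/Hi, B/H/M/Mid} → row (3,-1) (3,-1) (-3,0) (-3,0) (-1,1) (3,4)
{D/T/C/Hi, D/T/C/Mid, D/T/M/Hi, D/T/M/Mid, D/H/C/Hi, D/H/C/Mid, D/H/M/Hi, D/H/M/Mid} → row (3,0) (3,0) (3,0) (3,0) (3,0) (3,0)
That's 7 distinct rows out of 16 strategies.

7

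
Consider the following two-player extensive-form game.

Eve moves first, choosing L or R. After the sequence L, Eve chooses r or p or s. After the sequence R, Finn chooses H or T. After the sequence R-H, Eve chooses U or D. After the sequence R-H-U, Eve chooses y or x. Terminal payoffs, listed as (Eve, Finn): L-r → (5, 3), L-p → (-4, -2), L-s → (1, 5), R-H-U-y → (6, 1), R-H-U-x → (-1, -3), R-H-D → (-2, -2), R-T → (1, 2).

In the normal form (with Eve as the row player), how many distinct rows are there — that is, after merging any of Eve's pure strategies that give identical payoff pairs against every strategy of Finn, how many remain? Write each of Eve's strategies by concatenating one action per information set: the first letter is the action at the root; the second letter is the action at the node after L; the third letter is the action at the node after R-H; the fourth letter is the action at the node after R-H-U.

Eve has 24 pure strategies: LrUy, LrUx, LrDy, LrDx, LpUy, LpUx, LpDy, LpDx, LsUy, LsUx, LsDy, LsDx, RrUy, RrUx, RrDy, RrDx, RpUy, RpUx, RpDy, RpDx, RsUy, RsUx, RsDy, RsDx. Columns: H, T.
{LrUy, LrUx, LrDy, LrDx} → row (5,3) (5,3)
{LpUy, LpUx, LpDy, LpDx} → row (-4,-2) (-4,-2)
{LsUy, LsUx, LsDy, LsDx} → row (1,5) (1,5)
{RrUy, RpUy, RsUy} → row (6,1) (1,2)
{RrUx, RpUx, RsUx} → row (-1,-3) (1,2)
{RrDy, RrDx, RpDy, RpDx, RsDy, RsDx} → row (-2,-2) (1,2)
That's 6 distinct rows out of 24 strategies.

6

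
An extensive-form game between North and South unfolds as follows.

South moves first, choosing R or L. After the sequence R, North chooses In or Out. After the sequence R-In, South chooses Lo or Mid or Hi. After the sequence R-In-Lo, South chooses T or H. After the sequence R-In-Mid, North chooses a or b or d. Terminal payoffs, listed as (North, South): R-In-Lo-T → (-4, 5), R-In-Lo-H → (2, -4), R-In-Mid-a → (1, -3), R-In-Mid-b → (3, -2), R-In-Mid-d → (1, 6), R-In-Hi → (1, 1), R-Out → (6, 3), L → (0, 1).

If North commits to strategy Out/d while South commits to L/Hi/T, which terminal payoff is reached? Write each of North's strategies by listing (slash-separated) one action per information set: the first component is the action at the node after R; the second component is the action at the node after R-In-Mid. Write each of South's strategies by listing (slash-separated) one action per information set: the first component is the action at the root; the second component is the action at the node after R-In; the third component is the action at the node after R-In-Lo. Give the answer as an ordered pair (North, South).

Trace the play path from the root:
  South plays L
→ terminal payoff (0, 1).
(North's choice at the node after R is never reached on this path, so it doesn't affect the outcome.)

(0, 1)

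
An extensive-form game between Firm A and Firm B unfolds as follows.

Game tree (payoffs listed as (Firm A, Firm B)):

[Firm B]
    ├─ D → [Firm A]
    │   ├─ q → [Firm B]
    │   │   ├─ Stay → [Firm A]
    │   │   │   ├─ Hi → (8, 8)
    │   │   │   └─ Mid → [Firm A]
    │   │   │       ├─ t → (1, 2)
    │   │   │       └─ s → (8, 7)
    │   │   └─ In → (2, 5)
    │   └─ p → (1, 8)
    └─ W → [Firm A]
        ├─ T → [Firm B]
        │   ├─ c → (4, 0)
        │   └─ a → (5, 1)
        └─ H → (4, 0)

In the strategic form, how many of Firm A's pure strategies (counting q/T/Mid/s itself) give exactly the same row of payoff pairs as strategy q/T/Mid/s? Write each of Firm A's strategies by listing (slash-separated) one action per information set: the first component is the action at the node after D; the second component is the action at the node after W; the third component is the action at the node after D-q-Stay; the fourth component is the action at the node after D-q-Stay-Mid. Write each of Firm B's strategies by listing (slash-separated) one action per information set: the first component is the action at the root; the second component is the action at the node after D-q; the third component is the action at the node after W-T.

Row for q/T/Mid/s (columns D/Stay/c, D/Stay/a, D/In/c, D/In/a, W/Stay/c, W/Stay/a, W/In/c, W/In/a): (8,7) (8,7) (2,5) (2,5) (4,0) (5,1) (4,0) (5,1).
Every one of Firm A's information sets is on the play path for some reply by Firm B when Firm A follows q/T/Mid/s.
Changing the action at any of them therefore changes at least one column, so only q/T/Mid/s itself gives this row.

1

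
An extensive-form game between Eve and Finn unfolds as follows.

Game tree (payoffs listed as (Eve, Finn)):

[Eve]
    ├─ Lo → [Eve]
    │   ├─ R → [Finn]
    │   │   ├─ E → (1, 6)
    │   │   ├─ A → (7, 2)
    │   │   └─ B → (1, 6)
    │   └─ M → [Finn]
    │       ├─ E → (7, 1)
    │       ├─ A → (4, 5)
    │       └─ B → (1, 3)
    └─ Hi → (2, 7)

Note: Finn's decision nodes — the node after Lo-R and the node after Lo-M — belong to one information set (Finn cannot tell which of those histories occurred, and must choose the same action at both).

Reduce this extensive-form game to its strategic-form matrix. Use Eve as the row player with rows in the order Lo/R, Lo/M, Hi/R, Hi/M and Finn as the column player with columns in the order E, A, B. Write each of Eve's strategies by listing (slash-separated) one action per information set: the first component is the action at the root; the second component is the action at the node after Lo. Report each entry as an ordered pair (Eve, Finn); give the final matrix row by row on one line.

Row Lo/R: E→(1,6), A→(7,2), B→(1,6)
Row Lo/M: E→(7,1), A→(4,5), B→(1,3)
Row Hi/R: E→(2,7), A→(2,7), B→(2,7)
Row Hi/M: E→(2,7), A→(2,7), B→(2,7)

Lo/R: (1,6) (7,2) (1,6) | Lo/M: (7,1) (4,5) (1,3) | Hi/R: (2,7) (2,7) (2,7) | Hi/M: (2,7) (2,7) (2,7)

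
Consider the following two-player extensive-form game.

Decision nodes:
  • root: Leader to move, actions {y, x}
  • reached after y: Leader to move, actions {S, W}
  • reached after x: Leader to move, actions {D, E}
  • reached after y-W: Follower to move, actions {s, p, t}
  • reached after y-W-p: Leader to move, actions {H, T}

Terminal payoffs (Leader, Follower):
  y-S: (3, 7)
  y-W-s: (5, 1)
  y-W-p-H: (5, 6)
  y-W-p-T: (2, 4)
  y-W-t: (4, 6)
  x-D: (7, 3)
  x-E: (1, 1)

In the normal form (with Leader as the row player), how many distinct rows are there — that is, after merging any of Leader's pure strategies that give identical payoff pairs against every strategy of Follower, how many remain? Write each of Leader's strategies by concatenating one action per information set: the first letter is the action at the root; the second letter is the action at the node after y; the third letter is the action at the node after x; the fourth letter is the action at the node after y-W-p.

Leader has 16 pure strategies: ySDH, ySDT, ySEH, ySET, yWDH, yWDT, yWEH, yWET, xSDH, xSDT, xSEH, xSET, xWDH, xWDT, xWEH, xWET. Columns: s, p, t.
{ySDH, ySDT, ySEH, ySET} → row (3,7) (3,7) (3,7)
{yWDH, yWEH} → row (5,1) (5,6) (4,6)
{yWDT, yWET} → row (5,1) (2,4) (4,6)
{xSDH, xSDT, xWDH, xWDT} → row (7,3) (7,3) (7,3)
{xSEH, xSET, xWEH, xWET} → row (1,1) (1,1) (1,1)
That's 5 distinct rows out of 16 strategies.

5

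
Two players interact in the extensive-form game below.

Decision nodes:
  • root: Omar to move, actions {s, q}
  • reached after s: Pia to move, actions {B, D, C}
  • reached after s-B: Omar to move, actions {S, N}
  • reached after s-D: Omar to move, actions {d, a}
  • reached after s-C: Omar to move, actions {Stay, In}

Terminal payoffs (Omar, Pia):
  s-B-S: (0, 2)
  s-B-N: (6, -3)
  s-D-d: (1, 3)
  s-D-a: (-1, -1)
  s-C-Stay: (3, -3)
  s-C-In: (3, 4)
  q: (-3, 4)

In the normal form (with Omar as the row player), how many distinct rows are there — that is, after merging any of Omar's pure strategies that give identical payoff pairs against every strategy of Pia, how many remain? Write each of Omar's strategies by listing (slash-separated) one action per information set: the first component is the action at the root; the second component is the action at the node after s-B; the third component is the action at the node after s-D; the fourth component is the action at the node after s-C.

9

Omar has 16 pure strategies: s/S/d/Stay, s/S/d/In, s/S/a/Stay, s/S/a/In, s/N/d/Stay, s/N/d/In, s/N/a/Stay, s/N/a/In, q/S/d/Stay, q/S/d/In, q/S/a/Stay, q/S/a/In, q/N/d/Stay, q/N/d/In, q/N/a/Stay, q/N/a/In. Columns: B, D, C.
{s/S/d/Stay} → row (0,2) (1,3) (3,-3)
{s/S/d/In} → row (0,2) (1,3) (3,4)
{s/S/a/Stay} → row (0,2) (-1,-1) (3,-3)
{s/S/a/In} → row (0,2) (-1,-1) (3,4)
{s/N/d/Stay} → row (6,-3) (1,3) (3,-3)
{s/N/d/In} → row (6,-3) (1,3) (3,4)
{s/N/a/Stay} → row (6,-3) (-1,-1) (3,-3)
{s/N/a/In} → row (6,-3) (-1,-1) (3,4)
{q/S/d/Stay, q/S/d/In, q/S/a/Stay, q/S/a/In, q/N/d/Stay, q/N/d/In, q/N/a/Stay, q/N/a/In} → row (-3,4) (-3,4) (-3,4)
That's 9 distinct rows out of 16 strategies.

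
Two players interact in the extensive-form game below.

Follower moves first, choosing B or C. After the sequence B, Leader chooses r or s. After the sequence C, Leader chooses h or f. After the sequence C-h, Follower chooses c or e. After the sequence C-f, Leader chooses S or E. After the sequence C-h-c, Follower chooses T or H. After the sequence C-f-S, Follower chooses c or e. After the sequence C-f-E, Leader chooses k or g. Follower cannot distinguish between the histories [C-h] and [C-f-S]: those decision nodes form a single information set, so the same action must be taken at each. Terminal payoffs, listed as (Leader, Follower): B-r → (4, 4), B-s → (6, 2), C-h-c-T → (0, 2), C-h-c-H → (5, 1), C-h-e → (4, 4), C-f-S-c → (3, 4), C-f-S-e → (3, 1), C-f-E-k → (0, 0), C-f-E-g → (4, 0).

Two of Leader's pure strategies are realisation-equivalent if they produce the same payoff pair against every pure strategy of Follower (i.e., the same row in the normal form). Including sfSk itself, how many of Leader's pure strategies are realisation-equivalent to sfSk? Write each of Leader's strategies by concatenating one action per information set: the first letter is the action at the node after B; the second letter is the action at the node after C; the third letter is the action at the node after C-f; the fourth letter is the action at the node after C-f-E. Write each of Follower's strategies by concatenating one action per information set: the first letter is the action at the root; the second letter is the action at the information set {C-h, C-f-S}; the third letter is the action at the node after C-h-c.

Row for sfSk (columns BcT, BcH, BeT, BeH, CcT, CcH, CeT, CeH): (6,2) (6,2) (6,2) (6,2) (3,4) (3,4) (3,1) (3,1).
Under sfSk, Leader's choice at the node after C-f-E can never be reached regardless of what Follower does, so varying those choices leaves every outcome unchanged.
Holding the reachable choices fixed and varying the unreachable one freely already gives 2 equivalent strategies.
No other strategy reproduces this row, so those 2 are the full class: sfSk, sfSg.

2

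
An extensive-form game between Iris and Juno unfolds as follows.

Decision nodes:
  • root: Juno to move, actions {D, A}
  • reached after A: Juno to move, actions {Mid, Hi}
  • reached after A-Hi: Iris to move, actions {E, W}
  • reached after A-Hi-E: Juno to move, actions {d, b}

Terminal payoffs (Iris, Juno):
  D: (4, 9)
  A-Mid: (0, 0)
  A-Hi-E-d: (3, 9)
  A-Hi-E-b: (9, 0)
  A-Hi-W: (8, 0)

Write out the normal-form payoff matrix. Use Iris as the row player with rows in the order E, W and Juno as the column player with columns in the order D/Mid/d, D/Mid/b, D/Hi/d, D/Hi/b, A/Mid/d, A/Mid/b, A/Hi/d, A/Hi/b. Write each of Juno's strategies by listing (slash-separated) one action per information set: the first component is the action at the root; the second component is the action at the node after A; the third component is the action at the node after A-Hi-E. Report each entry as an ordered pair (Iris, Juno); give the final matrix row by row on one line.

Row E: D/Mid/d→(4,9), D/Mid/b→(4,9), D/Hi/d→(4,9), D/Hi/b→(4,9), A/Mid/d→(0,0), A/Mid/b→(0,0), A/Hi/d→(3,9), A/Hi/b→(9,0)
Row W: D/Mid/d→(4,9), D/Mid/b→(4,9), D/Hi/d→(4,9), D/Hi/b→(4,9), A/Mid/d→(0,0), A/Mid/b→(0,0), A/Hi/d→(8,0), A/Hi/b→(8,0)

E: (4,9) (4,9) (4,9) (4,9) (0,0) (0,0) (3,9) (9,0) | W: (4,9) (4,9) (4,9) (4,9) (0,0) (0,0) (8,0) (8,0)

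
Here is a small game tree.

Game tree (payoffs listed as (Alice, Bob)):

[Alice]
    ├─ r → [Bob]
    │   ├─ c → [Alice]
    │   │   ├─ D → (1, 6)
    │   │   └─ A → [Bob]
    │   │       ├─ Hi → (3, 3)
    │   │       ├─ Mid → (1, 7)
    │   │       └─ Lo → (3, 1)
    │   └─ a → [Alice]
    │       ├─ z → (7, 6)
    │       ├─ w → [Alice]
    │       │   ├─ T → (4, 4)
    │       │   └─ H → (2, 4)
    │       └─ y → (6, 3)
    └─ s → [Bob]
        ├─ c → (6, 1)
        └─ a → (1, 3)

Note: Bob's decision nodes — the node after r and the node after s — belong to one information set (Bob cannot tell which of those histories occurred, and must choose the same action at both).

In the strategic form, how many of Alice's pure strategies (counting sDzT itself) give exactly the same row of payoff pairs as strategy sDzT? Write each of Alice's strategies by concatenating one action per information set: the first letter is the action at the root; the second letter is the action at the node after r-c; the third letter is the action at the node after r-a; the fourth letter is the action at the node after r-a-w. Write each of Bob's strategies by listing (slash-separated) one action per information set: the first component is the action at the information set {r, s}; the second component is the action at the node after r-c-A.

Row for sDzT (columns c/Hi, c/Mid, c/Lo, a/Hi, a/Mid, a/Lo): (6,1) (6,1) (6,1) (1,3) (1,3) (1,3).
Under sDzT, Alice's choice at the node after r-c and at the node after r-a and at the node after r-a-w can never be reached regardless of what Bob does, so varying those choices leaves every outcome unchanged.
Holding the reachable choices fixed and varying the unreachable ones freely already gives 2 × 3 × 2 = 12 equivalent strategies.
No other strategy reproduces this row, so those 12 are the full class: sDzT, sDzH, sDwT, sDwH, sDyT, sDyH, sAzT, sAzH, sAwT, sAwH, sAyT, sAyH.

12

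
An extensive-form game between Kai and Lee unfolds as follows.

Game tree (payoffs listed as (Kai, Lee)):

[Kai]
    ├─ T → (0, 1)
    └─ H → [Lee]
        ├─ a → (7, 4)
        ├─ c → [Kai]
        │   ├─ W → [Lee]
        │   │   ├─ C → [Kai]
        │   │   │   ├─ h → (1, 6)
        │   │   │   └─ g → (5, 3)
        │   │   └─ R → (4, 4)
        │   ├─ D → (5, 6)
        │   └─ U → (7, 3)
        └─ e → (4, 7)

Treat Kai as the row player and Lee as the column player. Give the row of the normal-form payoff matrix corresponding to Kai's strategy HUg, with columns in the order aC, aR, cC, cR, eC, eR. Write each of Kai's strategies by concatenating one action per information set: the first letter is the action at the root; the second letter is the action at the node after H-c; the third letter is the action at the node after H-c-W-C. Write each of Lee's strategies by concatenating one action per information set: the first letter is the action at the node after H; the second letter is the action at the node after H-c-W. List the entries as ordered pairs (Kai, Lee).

vs aC: Kai plays H → Lee plays a at [H] → (7, 4)
vs aR: Kai plays H → Lee plays a at [H] → (7, 4)
vs cC: Kai plays H → Lee plays c at [H] → Kai plays U at [H-c] → (7, 3)
vs cR: Kai plays H → Lee plays c at [H] → Kai plays U at [H-c] → (7, 3)
vs eC: Kai plays H → Lee plays e at [H] → (4, 7)
vs eR: Kai plays H → Lee plays e at [H] → (4, 7)

(7,4) (7,4) (7,3) (7,3) (4,7) (4,7)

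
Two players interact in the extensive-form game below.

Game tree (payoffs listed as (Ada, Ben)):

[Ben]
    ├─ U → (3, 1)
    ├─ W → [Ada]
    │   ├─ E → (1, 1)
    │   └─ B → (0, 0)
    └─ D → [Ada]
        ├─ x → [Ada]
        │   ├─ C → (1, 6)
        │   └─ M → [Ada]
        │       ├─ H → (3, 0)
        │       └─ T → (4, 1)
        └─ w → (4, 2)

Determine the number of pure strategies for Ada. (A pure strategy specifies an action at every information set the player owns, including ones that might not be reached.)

16

Ada owns the node after W with actions {E, B} — two choices.
Ada owns the node after D with actions {x, w} — two choices.
Ada owns the node after D-x with actions {C, M} — two choices.
Ada owns the node after D-x-M with actions {H, T} — two choices.
A pure strategy fixes one action at each information set independently, so the count is the product 2 × 2 × 2 × 2 = 16.
(For reference, Ben has 3 pure strategies, giving a 16×3 normal-form matrix.)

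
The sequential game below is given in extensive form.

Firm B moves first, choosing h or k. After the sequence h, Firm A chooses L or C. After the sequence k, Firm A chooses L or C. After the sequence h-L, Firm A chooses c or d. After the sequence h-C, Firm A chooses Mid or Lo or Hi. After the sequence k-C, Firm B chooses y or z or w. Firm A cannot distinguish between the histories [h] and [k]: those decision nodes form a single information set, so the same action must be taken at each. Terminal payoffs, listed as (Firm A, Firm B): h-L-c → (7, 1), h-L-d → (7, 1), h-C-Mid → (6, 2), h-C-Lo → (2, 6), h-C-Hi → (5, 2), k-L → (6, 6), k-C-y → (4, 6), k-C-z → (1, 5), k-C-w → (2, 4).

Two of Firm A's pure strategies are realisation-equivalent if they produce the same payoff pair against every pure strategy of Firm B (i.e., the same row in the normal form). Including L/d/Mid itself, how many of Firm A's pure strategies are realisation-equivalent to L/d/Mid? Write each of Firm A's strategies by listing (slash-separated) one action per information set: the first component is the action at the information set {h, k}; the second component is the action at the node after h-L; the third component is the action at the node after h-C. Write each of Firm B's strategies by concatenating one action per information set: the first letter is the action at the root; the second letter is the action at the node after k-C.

6

Row for L/d/Mid (columns hy, hz, hw, ky, kz, kw): (7,1) (7,1) (7,1) (6,6) (6,6) (6,6).
Under L/d/Mid, Firm A's choice at the node after h-C can never be reached regardless of what Firm B does, so varying those choices leaves every outcome unchanged.
Holding the reachable choices fixed and varying the unreachable one freely already gives 3 equivalent strategies.
Checking the remaining rows, L/c/Mid, L/c/Lo, L/c/Hi also happen to give the same payoffs in every column, bringing the total to 6: L/c/Mid, L/c/Lo, L/c/Hi, L/d/Mid, L/d/Lo, L/d/Hi.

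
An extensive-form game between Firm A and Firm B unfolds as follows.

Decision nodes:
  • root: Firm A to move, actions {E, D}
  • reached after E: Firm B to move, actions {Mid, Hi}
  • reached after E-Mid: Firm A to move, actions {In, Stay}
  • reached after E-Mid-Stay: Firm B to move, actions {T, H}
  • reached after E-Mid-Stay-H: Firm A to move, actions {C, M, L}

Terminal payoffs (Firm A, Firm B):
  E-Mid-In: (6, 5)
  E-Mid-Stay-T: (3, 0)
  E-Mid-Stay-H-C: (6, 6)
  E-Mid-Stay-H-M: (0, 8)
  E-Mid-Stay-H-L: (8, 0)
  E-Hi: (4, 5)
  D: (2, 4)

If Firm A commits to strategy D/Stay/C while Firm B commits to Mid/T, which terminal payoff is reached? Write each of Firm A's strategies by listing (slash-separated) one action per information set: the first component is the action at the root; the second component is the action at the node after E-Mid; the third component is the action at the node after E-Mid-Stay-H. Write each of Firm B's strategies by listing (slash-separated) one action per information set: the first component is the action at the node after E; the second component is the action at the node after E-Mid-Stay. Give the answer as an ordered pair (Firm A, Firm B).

Trace the play path from the root:
  Firm A plays D
→ terminal payoff (2, 4).
(Firm A's choice at the node after E-Mid is never reached on this path, so it doesn't affect the outcome.)

(2, 4)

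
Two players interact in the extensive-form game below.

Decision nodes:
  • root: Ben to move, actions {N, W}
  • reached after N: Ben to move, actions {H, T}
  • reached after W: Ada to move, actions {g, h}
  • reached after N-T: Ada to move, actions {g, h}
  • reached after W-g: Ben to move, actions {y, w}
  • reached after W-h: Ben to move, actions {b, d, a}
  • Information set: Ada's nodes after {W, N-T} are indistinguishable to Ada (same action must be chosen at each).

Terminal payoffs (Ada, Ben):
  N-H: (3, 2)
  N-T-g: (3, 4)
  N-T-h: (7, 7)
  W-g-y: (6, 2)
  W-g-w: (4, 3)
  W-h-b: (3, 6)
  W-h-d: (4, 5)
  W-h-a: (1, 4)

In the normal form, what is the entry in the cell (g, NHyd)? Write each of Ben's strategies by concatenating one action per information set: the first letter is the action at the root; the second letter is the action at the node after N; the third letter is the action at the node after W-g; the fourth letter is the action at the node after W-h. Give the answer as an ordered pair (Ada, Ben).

(3, 2)

Trace the play path from the root:
  Ben plays N
  Ben plays H at [N]
→ terminal payoff (3, 2).
(Ada's choice at the information set {W, N-T} is never reached on this path, so it doesn't affect the outcome.)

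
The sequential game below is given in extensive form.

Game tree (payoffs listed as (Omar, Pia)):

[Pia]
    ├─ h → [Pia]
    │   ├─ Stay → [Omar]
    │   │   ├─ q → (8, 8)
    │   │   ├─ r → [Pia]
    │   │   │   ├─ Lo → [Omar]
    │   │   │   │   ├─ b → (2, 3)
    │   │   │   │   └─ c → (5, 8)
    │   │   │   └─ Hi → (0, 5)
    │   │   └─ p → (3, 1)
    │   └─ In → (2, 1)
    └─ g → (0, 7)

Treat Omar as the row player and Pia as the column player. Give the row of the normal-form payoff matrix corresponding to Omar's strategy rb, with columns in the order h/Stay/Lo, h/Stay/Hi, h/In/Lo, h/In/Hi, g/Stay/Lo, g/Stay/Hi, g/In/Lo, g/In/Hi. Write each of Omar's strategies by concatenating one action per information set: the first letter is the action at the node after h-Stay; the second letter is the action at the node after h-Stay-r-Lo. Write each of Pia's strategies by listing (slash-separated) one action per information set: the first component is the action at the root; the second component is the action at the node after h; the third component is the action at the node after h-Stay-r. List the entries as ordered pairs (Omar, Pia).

vs h/Stay/Lo: Pia plays h → Pia plays Stay at [h] → Omar plays r at [h-Stay] → Pia plays Lo at [h-Stay-r] → Omar plays b at [h-Stay-r-Lo] → (2, 3)
vs h/Stay/Hi: Pia plays h → Pia plays Stay at [h] → Omar plays r at [h-Stay] → Pia plays Hi at [h-Stay-r] → (0, 5)
vs h/In/Lo: Pia plays h → Pia plays In at [h] → (2, 1)
vs h/In/Hi: Pia plays h → Pia plays In at [h] → (2, 1)
vs g/Stay/Lo: Pia plays g → (0, 7)
vs g/Stay/Hi: Pia plays g → (0, 7)
vs g/In/Lo: Pia plays g → (0, 7)
vs g/In/Hi: Pia plays g → (0, 7)

(2,3) (0,5) (2,1) (2,1) (0,7) (0,7) (0,7) (0,7)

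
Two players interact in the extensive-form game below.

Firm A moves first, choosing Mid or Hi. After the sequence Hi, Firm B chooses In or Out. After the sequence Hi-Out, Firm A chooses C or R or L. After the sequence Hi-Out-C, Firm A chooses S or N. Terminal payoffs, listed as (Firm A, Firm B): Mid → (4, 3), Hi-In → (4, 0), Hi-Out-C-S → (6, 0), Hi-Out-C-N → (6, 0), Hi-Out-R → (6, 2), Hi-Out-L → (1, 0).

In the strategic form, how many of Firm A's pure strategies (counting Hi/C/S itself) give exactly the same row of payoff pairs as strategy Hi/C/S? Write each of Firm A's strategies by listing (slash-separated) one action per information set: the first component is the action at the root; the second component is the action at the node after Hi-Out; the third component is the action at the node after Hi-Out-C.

Row for Hi/C/S (columns In, Out): (4,0) (6,0).
Every one of Firm A's information sets is on the play path for some reply by Firm B when Firm A follows Hi/C/S.
Even so, Hi/C/N happens to produce the same payoff in every column — so 2 strategies share this row.

2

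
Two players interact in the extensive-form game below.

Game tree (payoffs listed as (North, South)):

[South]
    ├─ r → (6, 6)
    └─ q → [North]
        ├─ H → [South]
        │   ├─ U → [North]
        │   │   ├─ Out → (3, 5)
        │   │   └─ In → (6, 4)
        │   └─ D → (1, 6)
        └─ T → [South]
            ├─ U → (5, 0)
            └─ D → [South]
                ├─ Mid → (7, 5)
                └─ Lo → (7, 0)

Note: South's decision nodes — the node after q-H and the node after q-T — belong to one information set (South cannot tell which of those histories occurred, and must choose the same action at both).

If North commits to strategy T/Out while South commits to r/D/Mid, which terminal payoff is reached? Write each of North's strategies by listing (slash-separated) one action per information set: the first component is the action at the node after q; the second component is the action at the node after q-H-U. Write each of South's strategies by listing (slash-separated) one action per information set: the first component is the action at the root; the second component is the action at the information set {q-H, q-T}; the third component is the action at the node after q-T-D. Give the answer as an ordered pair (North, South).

Trace the play path from the root:
  South plays r
→ terminal payoff (6, 6).
(North's choice at the node after q is never reached on this path, so it doesn't affect the outcome.)

(6, 6)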